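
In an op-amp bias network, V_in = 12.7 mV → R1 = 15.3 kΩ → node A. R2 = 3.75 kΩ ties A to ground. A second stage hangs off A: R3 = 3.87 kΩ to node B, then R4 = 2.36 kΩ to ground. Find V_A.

V_A ≈ 1.69 mV

Node A sees R2 in parallel with the series input of stage 2, R3 + R4 = 6.230 kΩ.
R2 ‖ (R3+R4) = 2.341 kΩ.
V_A = 12.7 × 2.341/(15.3 + 2.341) = 1.685 mV.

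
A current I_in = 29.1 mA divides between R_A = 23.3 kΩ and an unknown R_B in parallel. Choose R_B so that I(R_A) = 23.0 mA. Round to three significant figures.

R_B ≈ 87.9 kΩ

In a two-way split, I_A/I_in = R_B/(R_A + R_B).
With f = 0.7904, R_B = R_A · f/(1−f) = 23.3 × 3.770 = 87.85 kΩ.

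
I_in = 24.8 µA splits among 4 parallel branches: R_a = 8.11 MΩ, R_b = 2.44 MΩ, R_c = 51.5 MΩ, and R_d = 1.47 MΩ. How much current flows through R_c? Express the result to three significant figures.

I ≈ 0.391 µA

ΣG = 1/8.11 + 1/2.44 + 1/51.5 + 1/1.47 = 1.233.
By the current-divider rule, I = I_in · G_k/ΣG = 24.8 × 0.01575 = 0.3906 µA.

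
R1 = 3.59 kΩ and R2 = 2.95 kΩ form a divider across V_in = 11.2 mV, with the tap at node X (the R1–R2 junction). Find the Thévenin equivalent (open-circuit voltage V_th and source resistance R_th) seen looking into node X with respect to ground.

V_th ≈ 5.05 mV, R_th ≈ 1.62 kΩ

With X open, the divider is unloaded: V_th = 11.2 × 2.95/6.540 = 5.052 mV.
Zeroing V_in shorts the top of R1 to ground, so R_th = R1 ‖ R2 = 1.619 kΩ.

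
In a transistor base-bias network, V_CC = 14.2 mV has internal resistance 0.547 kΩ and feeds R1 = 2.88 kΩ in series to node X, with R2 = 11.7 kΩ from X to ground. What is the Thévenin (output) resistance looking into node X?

R_th ≈ 2.65 kΩ

R1' = 0.547 + 2.88 = 3.427 kΩ (source resistance + R1).
With V_CC suppressed (replaced by a short), R_th = R1' ‖ R2 = (3.427 × 11.7)/(3.427 + 11.7) = 2.651 kΩ.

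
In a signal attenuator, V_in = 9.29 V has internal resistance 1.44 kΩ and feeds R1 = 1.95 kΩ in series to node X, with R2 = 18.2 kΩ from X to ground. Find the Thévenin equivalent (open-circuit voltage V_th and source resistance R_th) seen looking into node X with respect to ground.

R1' = 1.44 + 1.95 = 3.390 kΩ (source resistance + R1).
V_th is the unloaded tap voltage: V_in · R2/(R1'+R2) = 9.29 × 0.8430 = 7.831 V.
Looking into X with the source shorted: R_th = R1'·R2/(R1'+R2) = 3.390 × 18.2/21.59 = 2.858 kΩ.

V_th ≈ 7.83 V, R_th ≈ 2.86 kΩ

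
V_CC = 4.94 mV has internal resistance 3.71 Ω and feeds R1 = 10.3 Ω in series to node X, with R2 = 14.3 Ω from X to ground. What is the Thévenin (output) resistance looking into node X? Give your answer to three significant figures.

R1' = 3.71 + 10.3 = 14.01 Ω (source resistance + R1).
Zeroing V_CC shorts the top of R1' to ground, so R_th = R1' ‖ R2 = 7.077 Ω.

R_th ≈ 7.08 Ω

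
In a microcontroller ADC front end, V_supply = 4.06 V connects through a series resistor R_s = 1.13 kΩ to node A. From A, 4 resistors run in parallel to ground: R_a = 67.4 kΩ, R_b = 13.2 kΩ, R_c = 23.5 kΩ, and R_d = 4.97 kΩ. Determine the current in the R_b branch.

I ≈ 0.223 mA

Equivalent of the parallel group: R_p = 2.991 kΩ.
V_A = 4.06 × 2.991/4.121 = 2.947 V.
I(R_b) = V_A / R_b = 2.947/13.2 = 0.2232 mA.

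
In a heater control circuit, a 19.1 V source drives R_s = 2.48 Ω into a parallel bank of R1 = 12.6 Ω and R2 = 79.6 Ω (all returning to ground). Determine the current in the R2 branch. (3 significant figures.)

Combine the parallel branches: R_p = (1/12.6 + 1/79.6)⁻¹ = 10.88 Ω.
Node voltage V_A = V_DC · R_p/(R_s + R_p) = 19.1 × 0.8143 = 15.55 V.
Branch current I = V_A/R2 = 15.55/79.6 = 0.1954 A.

I ≈ 0.195 A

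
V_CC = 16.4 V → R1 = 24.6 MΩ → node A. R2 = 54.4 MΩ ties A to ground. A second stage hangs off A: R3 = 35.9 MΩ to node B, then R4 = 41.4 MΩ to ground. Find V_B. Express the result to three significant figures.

Looking into the second stage from A: R3 + R4 = 77.30 MΩ appears in parallel with R2.
R2 ‖ (R3+R4) = 31.93 MΩ.
V_A = 16.4 × 31.93/(24.6 + 31.93) = 9.263 V.
Then the unloaded second divider: V_B = V_A × R4/(R3+R4) = 9.263 × 0.5356 = 4.961 V.

V_B ≈ 4.96 V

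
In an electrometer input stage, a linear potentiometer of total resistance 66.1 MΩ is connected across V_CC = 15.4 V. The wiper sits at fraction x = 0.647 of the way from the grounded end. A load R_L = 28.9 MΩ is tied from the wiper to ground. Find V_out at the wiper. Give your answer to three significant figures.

The pot divides into 23.33 MΩ above the wiper and 42.77 MΩ below.
Lower segment in parallel with the load: 42.77 ‖ 28.9 = 17.25 MΩ.
V_out = 15.4 × 17.25/(23.33 + 17.25) = 6.545 V.

V_out ≈ 6.54 V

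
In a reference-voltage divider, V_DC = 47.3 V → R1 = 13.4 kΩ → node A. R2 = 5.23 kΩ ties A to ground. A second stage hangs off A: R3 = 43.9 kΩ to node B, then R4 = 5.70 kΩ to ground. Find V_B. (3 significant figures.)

Looking into the second stage from A: R3 + R4 = 49.60 kΩ appears in parallel with R2.
R2 ‖ (R3+R4) = 4.731 kΩ.
First divider: V_A = V_DC · 4.731/(13.4 + 4.731) = 12.34 V.
V_B = V_A × 0.1149 = 1.418 V.

V_B ≈ 1.42 V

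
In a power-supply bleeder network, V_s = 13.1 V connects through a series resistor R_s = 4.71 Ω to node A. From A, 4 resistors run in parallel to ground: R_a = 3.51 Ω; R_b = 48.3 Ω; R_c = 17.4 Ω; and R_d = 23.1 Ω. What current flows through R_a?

I ≈ 1.28 A

Equivalent of the parallel group: R_p = 2.461 Ω.
V_A by voltage divider: V_A = 13.1 × 2.461/(4.71 + 2.461) = 4.496 V.
Branch current I = V_A/R_a = 4.496/3.51 = 1.281 A.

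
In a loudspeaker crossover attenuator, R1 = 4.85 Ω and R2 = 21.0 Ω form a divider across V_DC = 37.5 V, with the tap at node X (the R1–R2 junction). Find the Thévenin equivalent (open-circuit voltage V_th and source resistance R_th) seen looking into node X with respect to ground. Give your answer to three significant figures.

With X open, the divider is unloaded: V_th = 37.5 × 21.0/25.85 = 30.46 V.
With V_DC suppressed (replaced by a short), R_th = R1 ‖ R2 = (4.850 × 21.0)/(4.850 + 21.0) = 3.940 Ω.

V_th ≈ 30.5 V, R_th ≈ 3.94 Ω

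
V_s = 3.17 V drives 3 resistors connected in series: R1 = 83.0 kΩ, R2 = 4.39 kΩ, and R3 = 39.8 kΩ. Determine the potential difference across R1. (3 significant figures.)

Series total: ΣR = 83.0 + 4.39 + 39.8 = 127.2 kΩ.
V = V_s · R/ΣR = 3.17 × 0.6526 = 2.069 V.

V ≈ 2.07 V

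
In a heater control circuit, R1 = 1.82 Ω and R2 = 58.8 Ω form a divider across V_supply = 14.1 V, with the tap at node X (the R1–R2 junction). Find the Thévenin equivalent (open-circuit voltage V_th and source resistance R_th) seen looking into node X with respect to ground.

V_th ≈ 13.7 V, R_th ≈ 1.77 Ω

V_th is the unloaded tap voltage: V_supply · R2/(R1+R2) = 14.1 × 0.9700 = 13.68 V.
With V_supply suppressed (replaced by a short), R_th = R1 ‖ R2 = (1.820 × 58.8)/(1.820 + 58.8) = 1.765 Ω.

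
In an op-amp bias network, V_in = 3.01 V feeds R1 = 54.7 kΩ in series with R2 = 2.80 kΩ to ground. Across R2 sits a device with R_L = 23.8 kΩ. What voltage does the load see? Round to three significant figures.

The load sits in parallel with R2, giving an effective lower resistance R2' = R2·R_L/(R2+R_L) = 2.505 kΩ.
Now apply the divider: V_out = 3.01 × 0.04379 = 0.1318 V.

V_out ≈ 0.132 V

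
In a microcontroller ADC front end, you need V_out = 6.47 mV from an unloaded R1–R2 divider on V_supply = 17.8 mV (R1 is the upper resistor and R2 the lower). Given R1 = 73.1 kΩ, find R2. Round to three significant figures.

The divider ratio is R2/(R1+R2) = 6.47/17.8 = 0.3635.
Rearranging, R2 = R1·k/(1−k) = 73.1 × 0.5711 = 41.74 kΩ.

R2 ≈ 41.7 kΩ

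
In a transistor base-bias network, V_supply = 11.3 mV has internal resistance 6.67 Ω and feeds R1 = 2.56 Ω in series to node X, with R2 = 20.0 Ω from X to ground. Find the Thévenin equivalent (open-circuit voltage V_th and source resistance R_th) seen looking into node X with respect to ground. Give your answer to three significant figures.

V_th ≈ 7.73 mV, R_th ≈ 6.32 Ω

R1' = 6.67 + 2.56 = 9.230 Ω (source resistance + R1).
Open-circuit (no load on X): V_th = V_supply · R2/(R1' + R2) = 11.3 × 20.0/(9.230 + 20.0) = 7.732 mV.
With V_supply suppressed (replaced by a short), R_th = R1' ‖ R2 = (9.230 × 20.0)/(9.230 + 20.0) = 6.315 Ω.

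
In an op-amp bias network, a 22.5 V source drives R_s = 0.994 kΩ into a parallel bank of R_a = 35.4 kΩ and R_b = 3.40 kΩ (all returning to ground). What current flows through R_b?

Combine the parallel branches: R_p = (1/35.4 + 1/3.40)⁻¹ = 3.102 kΩ.
Node voltage V_A = V_CC · R_p/(R_s + R_p) = 22.5 × 0.7573 = 17.04 V.
I(R_b) = V_A / R_b = 17.04/3.40 = 5.012 mA.
(Equivalently: I_total = 5.493 mA, then current-divider fraction G_k/ΣG = 0.9124.)

I ≈ 5.01 mA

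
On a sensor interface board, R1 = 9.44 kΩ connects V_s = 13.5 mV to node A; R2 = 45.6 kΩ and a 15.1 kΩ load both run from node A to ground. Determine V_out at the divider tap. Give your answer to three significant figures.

V_out ≈ 7.37 mV

The load sits in parallel with R2, giving an effective lower resistance R2' = R2·R_L/(R2+R_L) = 11.34 kΩ.
Now apply the divider: V_out = 13.5 × 0.5458 = 7.368 mV.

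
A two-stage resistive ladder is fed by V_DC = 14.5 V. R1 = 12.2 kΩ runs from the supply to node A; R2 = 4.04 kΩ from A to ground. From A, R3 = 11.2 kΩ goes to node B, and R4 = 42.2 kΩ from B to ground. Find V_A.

Node A sees R2 in parallel with the series input of stage 2, R3 + R4 = 53.40 kΩ.
Effective lower resistance at A: R2 ‖ 53.40 = 3.756 kΩ.
First divider: V_A = V_DC · 3.756/(12.2 + 3.756) = 3.413 V.

V_A ≈ 3.41 V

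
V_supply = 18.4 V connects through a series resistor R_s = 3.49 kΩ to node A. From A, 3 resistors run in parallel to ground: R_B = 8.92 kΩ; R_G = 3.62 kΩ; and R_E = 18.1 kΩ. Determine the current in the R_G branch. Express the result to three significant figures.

I ≈ 1.99 mA

Parallel bank: R_p = 1/(1/8.92 + 1/3.62 + 1/18.1) = 2.254 kΩ.
V_A by voltage divider: V_A = 18.4 × 2.254/(3.49 + 2.254) = 7.221 V.
I(R_G) = V_A / R_G = 7.221/3.62 = 1.995 mA.
(Equivalently: I_total = 3.203 mA, then current-divider fraction G_k/ΣG = 0.6227.)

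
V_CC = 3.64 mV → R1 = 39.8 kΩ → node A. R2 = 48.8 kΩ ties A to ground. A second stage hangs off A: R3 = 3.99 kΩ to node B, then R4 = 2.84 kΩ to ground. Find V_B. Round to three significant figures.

V_B ≈ 0.198 mV

Looking into the second stage from A: R3 + R4 = 6.830 kΩ appears in parallel with R2.
Effective lower resistance at A: R2 ‖ 6.830 = 5.991 kΩ.
So V_A = 3.64 × 0.1308 = 0.4763 mV.
V_B = V_A × 0.4158 = 0.1980 mV.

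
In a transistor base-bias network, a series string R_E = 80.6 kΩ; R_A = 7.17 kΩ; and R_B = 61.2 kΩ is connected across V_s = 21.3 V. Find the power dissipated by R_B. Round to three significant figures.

ΣR = 149.0 kΩ → I = 21.3/149.0 = 0.1430 mA.
V(R_B) = I·R = 8.750 V; P = V·I = 8.750 × 0.1430 = 1.251 mW.

P ≈ 1.25 mW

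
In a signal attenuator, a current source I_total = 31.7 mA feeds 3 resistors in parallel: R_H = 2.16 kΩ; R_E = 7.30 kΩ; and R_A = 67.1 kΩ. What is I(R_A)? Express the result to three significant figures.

Total conductance ΣG = 1/2.16 + 1/7.30 + 1/67.1 = 0.6149 (units of 1/kΩ).
R_A takes the fraction G_k/ΣG = 0.01490/0.6149 = 0.02424, so I = 31.7 × 0.02424 = 0.7684 mA.

I ≈ 0.768 mA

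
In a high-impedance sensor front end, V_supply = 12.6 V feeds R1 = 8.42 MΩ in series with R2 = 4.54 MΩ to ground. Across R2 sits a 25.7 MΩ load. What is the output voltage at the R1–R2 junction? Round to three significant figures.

First combine the lower leg with the load: R2 ‖ R_L = 3.858 MΩ.
Now apply the divider: V_out = 12.6 × 0.3142 = 3.959 V.

V_out ≈ 3.96 V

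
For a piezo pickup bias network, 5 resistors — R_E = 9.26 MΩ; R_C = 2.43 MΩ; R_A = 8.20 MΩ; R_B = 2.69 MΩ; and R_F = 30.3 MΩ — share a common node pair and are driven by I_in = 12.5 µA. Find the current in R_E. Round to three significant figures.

I ≈ 1.29 µA

ΣG = 1/9.26 + 1/2.43 + 1/8.20 + 1/2.69 + 1/30.3 = 1.046.
R_E takes the fraction G_k/ΣG = 0.1080/1.046 = 0.1032, so I = 12.5 × 0.1032 = 1.290 µA.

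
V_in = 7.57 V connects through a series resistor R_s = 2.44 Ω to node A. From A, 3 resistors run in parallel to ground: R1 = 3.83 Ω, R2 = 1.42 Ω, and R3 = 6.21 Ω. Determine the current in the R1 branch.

I ≈ 0.527 A

Parallel bank: R_p = 1/(1/3.83 + 1/1.42 + 1/6.21) = 0.8878 Ω.
V_A by voltage divider: V_A = 7.57 × 0.8878/(2.44 + 0.8878) = 2.020 V.
Branch current I = V_A/R1 = 2.020/3.83 = 0.5273 A.
(Equivalently: I_total = 2.275 A, then current-divider fraction G_k/ΣG = 0.2318.)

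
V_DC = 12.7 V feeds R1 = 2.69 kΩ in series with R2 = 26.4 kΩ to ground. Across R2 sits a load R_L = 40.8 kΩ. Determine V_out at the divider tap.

R2 ‖ R_L = (26.4 × 40.8)/(26.4 + 40.8) = 16.03 kΩ.
Now apply the divider: V_out = 12.7 × 0.8563 = 10.87 V.
(Unloaded it would be 11.5 V; the load pulls it down.)

V_out ≈ 10.9 V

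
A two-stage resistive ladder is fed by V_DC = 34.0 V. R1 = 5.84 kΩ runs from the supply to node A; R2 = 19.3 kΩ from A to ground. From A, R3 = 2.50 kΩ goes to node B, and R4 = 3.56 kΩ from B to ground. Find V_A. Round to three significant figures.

V_A ≈ 15.0 V

Looking into the second stage from A: R3 + R4 = 6.060 kΩ appears in parallel with R2.
Effective lower resistance at A: R2 ‖ 6.060 = 4.612 kΩ.
So V_A = 34.0 × 0.4413 = 15.00 V.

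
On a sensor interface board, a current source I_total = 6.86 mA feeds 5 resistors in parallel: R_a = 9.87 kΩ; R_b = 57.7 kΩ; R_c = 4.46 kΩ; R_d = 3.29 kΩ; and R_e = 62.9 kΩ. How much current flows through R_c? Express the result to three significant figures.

Conductances: ΣG = 1/9.87 + 1/57.7 + 1/4.46 + 1/3.29 + 1/62.9 = 0.6627 (1/kΩ).
By the current-divider rule, I = I_total · G_k/ΣG = 6.86 × 0.3383 = 2.321 mA.

I ≈ 2.32 mA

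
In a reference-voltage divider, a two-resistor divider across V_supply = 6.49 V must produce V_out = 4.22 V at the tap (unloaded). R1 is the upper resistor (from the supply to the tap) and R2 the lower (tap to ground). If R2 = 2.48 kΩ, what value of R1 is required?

V_out/V_supply = R2/(R1+R2) = 0.6502.
R1 = R2·(1/k − 1) = 2.48 × 0.5379 = 1.334 kΩ.

R1 ≈ 1.33 kΩ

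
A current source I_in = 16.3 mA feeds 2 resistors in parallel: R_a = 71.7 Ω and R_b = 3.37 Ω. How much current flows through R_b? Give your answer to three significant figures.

With just two branches, the current splits inversely with resistance.
So I = 16.3 × 71.7/75.07 = 15.57 mA.

I ≈ 15.6 mA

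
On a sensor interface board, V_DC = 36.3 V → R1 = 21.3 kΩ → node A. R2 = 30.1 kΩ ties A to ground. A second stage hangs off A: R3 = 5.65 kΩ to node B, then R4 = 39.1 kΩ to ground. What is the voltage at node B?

V_B ≈ 14.5 V

The second stage (R3 + R4 = 44.75 kΩ) loads node A in parallel with R2.
Effective lower resistance at A: R2 ‖ 44.75 = 18.00 kΩ.
So V_A = 36.3 × 0.4580 = 16.62 V.
Stage 2 is unloaded, so V_B = V_A · R4/(R3+R4) = 16.62 × 39.1/44.75 = 14.52 V.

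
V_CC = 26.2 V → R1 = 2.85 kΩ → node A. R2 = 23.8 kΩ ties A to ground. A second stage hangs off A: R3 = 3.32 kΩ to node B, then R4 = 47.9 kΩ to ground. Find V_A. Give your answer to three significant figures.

V_A ≈ 22.3 V

The second stage (R3 + R4 = 51.22 kΩ) loads node A in parallel with R2.
Effective lower resistance at A: R2 ‖ 51.22 = 16.25 kΩ.
First divider: V_A = V_CC · 16.25/(2.85 + 16.25) = 22.29 V.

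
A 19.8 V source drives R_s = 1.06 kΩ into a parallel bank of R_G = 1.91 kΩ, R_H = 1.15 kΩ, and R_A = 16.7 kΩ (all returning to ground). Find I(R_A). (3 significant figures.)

Equivalent of the parallel group: R_p = 0.6882 kΩ.
V_A by voltage divider: V_A = 19.8 × 0.6882/(1.06 + 0.6882) = 7.795 V.
I(R_A) = V_A / R_A = 7.795/16.7 = 0.4667 mA.

I ≈ 0.467 mA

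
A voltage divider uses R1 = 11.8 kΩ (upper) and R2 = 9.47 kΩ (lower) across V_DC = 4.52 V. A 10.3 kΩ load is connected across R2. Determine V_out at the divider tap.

R2 ‖ R_L = (9.47 × 10.3)/(9.47 + 10.3) = 4.934 kΩ.
Now apply the divider: V_out = 4.52 × 0.2948 = 1.333 V.
(Unloaded it would be 2.01 V; the load pulls it down.)

V_out ≈ 1.33 V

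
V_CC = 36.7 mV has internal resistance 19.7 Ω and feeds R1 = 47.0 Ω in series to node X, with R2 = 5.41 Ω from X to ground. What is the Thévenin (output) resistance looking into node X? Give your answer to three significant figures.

R_th ≈ 5.00 Ω

R1' = 19.7 + 47.0 = 66.70 Ω (source resistance + R1).
Looking into X with the source shorted: R_th = R1'·R2/(R1'+R2) = 66.70 × 5.41/72.11 = 5.004 Ω.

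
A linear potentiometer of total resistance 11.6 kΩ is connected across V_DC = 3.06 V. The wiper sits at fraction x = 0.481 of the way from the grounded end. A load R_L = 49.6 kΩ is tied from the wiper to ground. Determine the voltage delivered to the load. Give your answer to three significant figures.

Split the track: R_lower = x·R_p = 5.580 kΩ, R_upper = (1−x)·R_p = 6.020 kΩ.
R_L loads the lower segment: effective lower R = 5.015 kΩ.
V_out = 3.06 × 5.015/(6.020 + 5.015) = 1.391 V.

V_out ≈ 1.39 V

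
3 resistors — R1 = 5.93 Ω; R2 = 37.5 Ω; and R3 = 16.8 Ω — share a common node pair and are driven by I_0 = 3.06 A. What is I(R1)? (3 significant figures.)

Total conductance ΣG = 1/5.93 + 1/37.5 + 1/16.8 = 0.2548 (units of 1/Ω).
Current divider: I(R1) = I_0 · G_k/ΣG = 3.06 × (0.1686/0.2548) = 3.06 × 0.6618 = 2.025 A.

I ≈ 2.03 A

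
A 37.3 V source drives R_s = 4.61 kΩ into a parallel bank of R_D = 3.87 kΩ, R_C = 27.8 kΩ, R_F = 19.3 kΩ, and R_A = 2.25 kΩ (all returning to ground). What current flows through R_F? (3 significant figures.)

Equivalent of the parallel group: R_p = 1.265 kΩ.
V_A = 37.3 × 1.265/5.875 = 8.031 V.
I(R_F) = V_A / R_F = 8.031/19.3 = 0.4161 mA.

I ≈ 0.416 mA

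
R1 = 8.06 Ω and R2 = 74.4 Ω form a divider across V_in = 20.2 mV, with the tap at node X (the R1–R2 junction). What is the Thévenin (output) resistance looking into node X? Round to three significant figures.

R_th ≈ 7.27 Ω

Looking into X with the source shorted: R_th = R1·R2/(R1+R2) = 8.060 × 74.4/82.46 = 7.272 Ω.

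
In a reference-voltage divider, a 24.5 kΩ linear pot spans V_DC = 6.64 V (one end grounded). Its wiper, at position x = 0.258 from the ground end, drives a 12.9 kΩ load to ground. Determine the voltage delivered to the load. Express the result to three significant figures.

Split the track: R_lower = x·R_p = 6.321 kΩ, R_upper = (1−x)·R_p = 18.18 kΩ.
(x·R_p) ‖ R_L = 4.242 kΩ.
Then V_out = V_DC · 4.242/(18.18 + 4.242) = 1.256 V.

V_out ≈ 1.26 V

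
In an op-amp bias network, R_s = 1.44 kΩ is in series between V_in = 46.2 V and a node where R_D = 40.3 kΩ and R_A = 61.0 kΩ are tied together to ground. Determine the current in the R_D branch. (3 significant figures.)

Combine the parallel branches: R_p = (1/40.3 + 1/61.0)⁻¹ = 24.27 kΩ.
V_A = 46.2 × 24.27/25.71 = 43.61 V.
Branch current I = V_A/R_D = 43.61/40.3 = 1.082 mA.
(Equivalently: I_total = 1.797 mA, then current-divider fraction G_k/ΣG = 0.6022.)

I ≈ 1.08 mA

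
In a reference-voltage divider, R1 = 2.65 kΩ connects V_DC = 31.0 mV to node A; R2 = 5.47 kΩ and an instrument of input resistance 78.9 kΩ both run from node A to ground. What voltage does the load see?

The load sits in parallel with R2, giving an effective lower resistance R2' = R2·R_L/(R2+R_L) = 5.115 kΩ.
Then V_out = V_DC · R2'/(R1 + R2') = 31.0 × 5.115/7.765 = 20.42 mV.
(Unloaded it would be 20.9 mV; the load pulls it down.)

V_out ≈ 20.4 mV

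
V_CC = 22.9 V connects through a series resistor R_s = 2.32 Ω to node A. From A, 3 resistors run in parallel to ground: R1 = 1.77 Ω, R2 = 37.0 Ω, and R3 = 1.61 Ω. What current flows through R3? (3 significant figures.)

Equivalent of the parallel group: R_p = 0.8243 Ω.
Node voltage V_A = V_CC · R_p/(R_s + R_p) = 22.9 × 0.2622 = 6.004 V.
I(R3) = V_A / R3 = 6.004/1.61 = 3.729 A.
(Check via current divider: I_total = 7.283 A; share G_k/ΣG = 0.5120 → same result.)

I ≈ 3.73 A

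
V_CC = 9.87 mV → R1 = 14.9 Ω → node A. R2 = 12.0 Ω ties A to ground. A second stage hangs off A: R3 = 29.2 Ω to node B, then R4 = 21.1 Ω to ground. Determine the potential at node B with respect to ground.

Node A sees R2 in parallel with the series input of stage 2, R3 + R4 = 50.30 Ω.
R2 ‖ (R3+R4) = 9.689 Ω.
V_A = 9.87 × 9.689/(14.9 + 9.689) = 3.889 mV.
Stage 2 is unloaded, so V_B = V_A · R4/(R3+R4) = 3.889 × 21.1/50.30 = 1.631 mV.

V_B ≈ 1.63 mV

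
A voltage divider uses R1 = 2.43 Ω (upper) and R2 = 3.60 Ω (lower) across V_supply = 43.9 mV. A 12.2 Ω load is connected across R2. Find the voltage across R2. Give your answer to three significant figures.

The load sits in parallel with R2, giving an effective lower resistance R2' = R2·R_L/(R2+R_L) = 2.780 Ω.
Voltage divider with the loaded lower leg: V_out = 43.9 × 2.780/(2.43 + 2.780) = 43.9 × 0.5336 = 23.42 mV.

V_out ≈ 23.4 mV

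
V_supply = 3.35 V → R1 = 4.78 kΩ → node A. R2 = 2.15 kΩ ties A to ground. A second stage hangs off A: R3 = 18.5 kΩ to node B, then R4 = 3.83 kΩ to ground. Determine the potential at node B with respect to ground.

V_B ≈ 0.167 V

Node A sees R2 in parallel with the series input of stage 2, R3 + R4 = 22.33 kΩ.
Effective lower resistance at A: R2 ‖ 22.33 = 1.961 kΩ.
V_A = 3.35 × 1.961/(4.78 + 1.961) = 0.9746 V.
Then the unloaded second divider: V_B = V_A × R4/(R3+R4) = 0.9746 × 0.1715 = 0.1672 V.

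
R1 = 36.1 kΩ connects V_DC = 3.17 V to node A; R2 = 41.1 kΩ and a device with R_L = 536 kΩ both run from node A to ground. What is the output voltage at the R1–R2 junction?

V_out ≈ 1.63 V

First combine the lower leg with the load: R2 ‖ R_L = 38.17 kΩ.
Now apply the divider: V_out = 3.17 × 0.5140 = 1.629 V.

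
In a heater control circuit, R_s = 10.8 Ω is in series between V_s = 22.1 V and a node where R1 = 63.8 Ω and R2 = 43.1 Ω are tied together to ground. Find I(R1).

I ≈ 0.244 A

Equivalent of the parallel group: R_p = 25.72 Ω.
Node voltage V_A = V_s · R_p/(R_s + R_p) = 22.1 × 0.7043 = 15.56 V.
I(R1) = V_A / R1 = 15.56/63.8 = 0.2440 A.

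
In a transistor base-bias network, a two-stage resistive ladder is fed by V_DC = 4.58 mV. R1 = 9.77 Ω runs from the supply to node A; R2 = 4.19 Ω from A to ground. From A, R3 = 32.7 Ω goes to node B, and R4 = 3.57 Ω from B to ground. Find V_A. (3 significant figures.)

V_A ≈ 1.27 mV

The second stage (R3 + R4 = 36.27 Ω) loads node A in parallel with R2.
Effective lower resistance at A: R2 ‖ 36.27 = 3.756 Ω.
So V_A = 4.58 × 0.2777 = 1.272 mV.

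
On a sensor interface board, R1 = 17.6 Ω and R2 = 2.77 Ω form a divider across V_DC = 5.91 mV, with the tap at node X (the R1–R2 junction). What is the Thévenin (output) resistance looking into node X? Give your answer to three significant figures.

Looking into X with the source shorted: R_th = R1·R2/(R1+R2) = 17.60 × 2.77/20.37 = 2.393 Ω.

R_th ≈ 2.39 Ω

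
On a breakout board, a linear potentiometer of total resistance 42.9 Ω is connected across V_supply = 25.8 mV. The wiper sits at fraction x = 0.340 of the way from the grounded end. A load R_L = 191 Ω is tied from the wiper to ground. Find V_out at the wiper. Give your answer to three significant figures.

V_out ≈ 8.35 mV

The pot divides into 28.31 Ω above the wiper and 14.59 Ω below.
(x·R_p) ‖ R_L = 13.55 Ω.
V_out = 25.8 × 13.55/(28.31 + 13.55) = 8.351 mV.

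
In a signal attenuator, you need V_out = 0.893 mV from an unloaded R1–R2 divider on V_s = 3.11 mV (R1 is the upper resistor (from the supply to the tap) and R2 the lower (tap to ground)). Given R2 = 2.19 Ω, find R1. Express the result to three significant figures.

V_out/V_s = R2/(R1+R2) = 0.2871.
R1 = R2·(1/k − 1) = 2.19 × 2.483 = 5.437 Ω.

R1 ≈ 5.44 Ω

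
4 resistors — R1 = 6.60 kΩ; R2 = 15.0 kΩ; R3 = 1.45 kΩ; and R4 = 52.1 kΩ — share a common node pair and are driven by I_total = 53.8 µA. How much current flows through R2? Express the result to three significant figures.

I ≈ 3.87 µA

ΣG = 1/6.60 + 1/15.0 + 1/1.45 + 1/52.1 = 0.9270.
By the current-divider rule, I = I_total · G_k/ΣG = 53.8 × 0.07191 = 3.869 µA.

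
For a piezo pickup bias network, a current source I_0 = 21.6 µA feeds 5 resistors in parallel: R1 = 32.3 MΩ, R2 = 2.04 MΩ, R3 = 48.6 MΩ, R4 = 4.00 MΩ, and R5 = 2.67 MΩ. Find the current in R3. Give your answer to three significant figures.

Conductances: ΣG = 1/32.3 + 1/2.04 + 1/48.6 + 1/4.00 + 1/2.67 = 1.166 (1/MΩ).
Current divider: I(R3) = I_0 · G_k/ΣG = 21.6 × (0.02058/1.166) = 21.6 × 0.01764 = 0.3811 µA.

I ≈ 0.381 µA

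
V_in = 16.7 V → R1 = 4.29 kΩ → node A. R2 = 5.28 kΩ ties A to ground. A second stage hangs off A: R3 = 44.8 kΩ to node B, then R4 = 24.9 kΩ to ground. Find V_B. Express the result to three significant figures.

V_B ≈ 3.18 V

The second stage (R3 + R4 = 69.70 kΩ) loads node A in parallel with R2.
R2 ‖ (R3+R4) = 4.908 kΩ.
V_A = 16.7 × 4.908/(4.29 + 4.908) = 8.911 V.
V_B = V_A × 0.3572 = 3.183 V.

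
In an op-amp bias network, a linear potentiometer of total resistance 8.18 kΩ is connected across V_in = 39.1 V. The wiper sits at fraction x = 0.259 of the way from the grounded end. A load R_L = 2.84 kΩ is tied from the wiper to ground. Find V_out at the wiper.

V_out ≈ 6.52 V

Lower segment x·R_p = 2.119 kΩ; upper segment (1−x)·R_p = 6.061 kΩ.
R_L loads the lower segment: effective lower R = 1.213 kΩ.
Then V_out = V_in · 1.213/(6.061 + 1.213) = 6.522 V.
(Unloaded: V_out = x·V_in = 10.1 V.)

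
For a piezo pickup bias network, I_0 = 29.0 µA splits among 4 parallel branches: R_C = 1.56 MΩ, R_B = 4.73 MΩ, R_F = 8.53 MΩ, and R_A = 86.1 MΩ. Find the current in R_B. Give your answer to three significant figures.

I ≈ 6.25 µA

Conductances: ΣG = 1/1.56 + 1/4.73 + 1/8.53 + 1/86.1 = 0.9813 (1/MΩ).
R_B takes the fraction G_k/ΣG = 0.2114/0.9813 = 0.2154, so I = 29.0 × 0.2154 = 6.248 µA.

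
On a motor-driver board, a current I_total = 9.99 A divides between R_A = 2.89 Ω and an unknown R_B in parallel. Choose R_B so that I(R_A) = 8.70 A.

In a two-way split, I_A/I_total = R_B/(R_A + R_B).
8.70/9.99 = R_B/(R_A + R_B) → R_B = R_A · (0.8709)/(1 − 0.8709) = 2.89 × 6.744 = 19.49 Ω.

R_B ≈ 19.5 Ω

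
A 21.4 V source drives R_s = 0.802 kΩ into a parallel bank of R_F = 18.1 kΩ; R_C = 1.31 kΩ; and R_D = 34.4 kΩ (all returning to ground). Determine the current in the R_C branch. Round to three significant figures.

Parallel bank: R_p = 1/(1/18.1 + 1/1.31 + 1/34.4) = 1.180 kΩ.
Node voltage V_A = V_in · R_p/(R_s + R_p) = 21.4 × 0.5953 = 12.74 V.
I(R_C) = V_A / R_C = 12.74/1.31 = 9.725 mA.

I ≈ 9.72 mA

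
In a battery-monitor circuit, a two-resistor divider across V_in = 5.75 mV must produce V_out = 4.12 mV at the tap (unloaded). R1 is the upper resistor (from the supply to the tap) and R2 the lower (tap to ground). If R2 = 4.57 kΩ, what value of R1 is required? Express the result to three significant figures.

Required fraction k = V_out/V_in = 0.7165.
So R1 = R2 · (V_in/V_out − 1) = 4.57 × (5.75/4.12 − 1) = 4.57 × 0.3956 = 1.808 kΩ.

R1 ≈ 1.81 kΩ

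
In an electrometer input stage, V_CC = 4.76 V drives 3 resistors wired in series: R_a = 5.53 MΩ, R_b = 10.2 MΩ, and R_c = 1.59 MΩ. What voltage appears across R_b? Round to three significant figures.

ΣR = 5.53 + 10.2 + 1.59 = 17.32 MΩ.
Voltage divider: V = V_CC · (10.20 / 17.32) = 4.76 × 0.5889 = 2.803 V.

V ≈ 2.80 V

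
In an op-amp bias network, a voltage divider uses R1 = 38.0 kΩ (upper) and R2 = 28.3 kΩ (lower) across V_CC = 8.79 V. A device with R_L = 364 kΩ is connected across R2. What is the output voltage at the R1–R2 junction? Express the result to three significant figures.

R2 ‖ R_L = (28.3 × 364)/(28.3 + 364) = 26.26 kΩ.
Then V_out = V_CC · R2'/(R1 + R2') = 8.79 × 26.26/64.26 = 3.592 V.

V_out ≈ 3.59 V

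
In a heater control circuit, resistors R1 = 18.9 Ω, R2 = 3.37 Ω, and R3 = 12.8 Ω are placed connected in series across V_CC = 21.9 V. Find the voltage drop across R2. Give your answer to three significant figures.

V ≈ 2.10 V

Series total: ΣR = 18.9 + 3.37 + 12.8 = 35.07 Ω.
V = V_CC · R/ΣR = 21.9 × 0.09609 = 2.104 V.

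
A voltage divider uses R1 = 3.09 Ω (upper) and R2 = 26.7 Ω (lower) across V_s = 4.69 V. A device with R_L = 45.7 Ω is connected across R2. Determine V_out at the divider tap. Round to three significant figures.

First combine the lower leg with the load: R2 ‖ R_L = 16.85 Ω.
Then V_out = V_s · R2'/(R1 + R2') = 4.69 × 16.85/19.94 = 3.963 V.

V_out ≈ 3.96 V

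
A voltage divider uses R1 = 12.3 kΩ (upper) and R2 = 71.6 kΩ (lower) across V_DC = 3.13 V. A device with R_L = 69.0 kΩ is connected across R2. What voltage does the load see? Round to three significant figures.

V_out ≈ 2.32 V

R2 ‖ R_L = (71.6 × 69.0)/(71.6 + 69.0) = 35.14 kΩ.
Now apply the divider: V_out = 3.13 × 0.7407 = 2.318 V.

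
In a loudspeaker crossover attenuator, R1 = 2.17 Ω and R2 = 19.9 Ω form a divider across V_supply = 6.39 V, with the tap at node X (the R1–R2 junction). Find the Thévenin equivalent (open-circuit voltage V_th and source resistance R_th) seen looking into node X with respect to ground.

V_th ≈ 5.76 V, R_th ≈ 1.96 Ω

With X open, the divider is unloaded: V_th = 6.39 × 19.9/22.07 = 5.762 V.
Zeroing V_supply shorts the top of R1 to ground, so R_th = R1 ‖ R2 = 1.957 Ω.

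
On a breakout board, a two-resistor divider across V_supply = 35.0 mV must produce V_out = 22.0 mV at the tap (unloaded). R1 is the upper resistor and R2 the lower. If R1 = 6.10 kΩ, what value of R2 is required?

R2 ≈ 10.3 kΩ

The divider ratio is R2/(R1+R2) = 22.0/35.0 = 0.6286.
R2 = R1 · 0.6286/(1 − 0.6286) = 10.32 kΩ.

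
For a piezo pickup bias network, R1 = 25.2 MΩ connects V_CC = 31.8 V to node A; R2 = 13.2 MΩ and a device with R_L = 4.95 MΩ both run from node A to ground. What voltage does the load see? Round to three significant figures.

R2 ‖ R_L = (13.2 × 4.95)/(13.2 + 4.95) = 3.600 MΩ.
Voltage divider with the loaded lower leg: V_out = 31.8 × 3.600/(25.2 + 3.600) = 31.8 × 0.1250 = 3.975 V.
(Unloaded it would be 10.9 V; the load pulls it down.)

V_out ≈ 3.98 V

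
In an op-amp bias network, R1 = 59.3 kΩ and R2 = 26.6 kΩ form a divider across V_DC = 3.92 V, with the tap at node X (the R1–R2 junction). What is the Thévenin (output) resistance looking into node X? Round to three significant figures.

R_th ≈ 18.4 kΩ

Looking into X with the source shorted: R_th = R1·R2/(R1+R2) = 59.30 × 26.6/85.90 = 18.36 kΩ.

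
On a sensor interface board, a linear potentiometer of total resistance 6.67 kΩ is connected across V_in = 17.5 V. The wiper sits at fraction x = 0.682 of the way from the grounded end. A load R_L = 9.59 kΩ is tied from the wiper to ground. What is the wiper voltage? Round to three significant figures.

V_out ≈ 10.4 V

Lower segment x·R_p = 4.549 kΩ; upper segment (1−x)·R_p = 2.121 kΩ.
(x·R_p) ‖ R_L = 3.085 kΩ.
Then V_out = V_in · 3.085/(2.121 + 3.085) = 10.37 V.
(Unloaded: V_out = x·V_in = 11.9 V.)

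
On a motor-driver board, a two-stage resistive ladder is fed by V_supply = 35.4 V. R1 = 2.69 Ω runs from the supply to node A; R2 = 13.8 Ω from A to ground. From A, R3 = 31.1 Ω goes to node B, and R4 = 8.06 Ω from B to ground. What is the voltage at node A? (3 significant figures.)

Looking into the second stage from A: R3 + R4 = 39.16 Ω appears in parallel with R2.
R2 ‖ (R3+R4) = 10.20 Ω.
V_A = 35.4 × 10.20/(2.69 + 10.20) = 28.01 V.

V_A ≈ 28.0 V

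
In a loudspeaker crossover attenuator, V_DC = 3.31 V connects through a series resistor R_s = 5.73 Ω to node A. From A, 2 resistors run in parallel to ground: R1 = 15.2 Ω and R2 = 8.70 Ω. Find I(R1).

I ≈ 0.107 A

Equivalent of the parallel group: R_p = 5.533 Ω.
V_A = 3.31 × 5.533/11.26 = 1.626 V.
I(R1) = V_A / R1 = 1.626/15.2 = 0.1070 A.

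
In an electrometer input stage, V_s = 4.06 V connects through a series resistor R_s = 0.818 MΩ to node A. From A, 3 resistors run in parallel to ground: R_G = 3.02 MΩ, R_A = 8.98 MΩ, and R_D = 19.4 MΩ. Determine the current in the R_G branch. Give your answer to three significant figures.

I ≈ 0.957 µA

Parallel bank: R_p = 1/(1/3.02 + 1/8.98 + 1/19.4) = 2.024 MΩ.
V_A = 4.06 × 2.024/2.842 = 2.891 V.
Branch current I = V_A/R_G = 2.891/3.02 = 0.9574 µA.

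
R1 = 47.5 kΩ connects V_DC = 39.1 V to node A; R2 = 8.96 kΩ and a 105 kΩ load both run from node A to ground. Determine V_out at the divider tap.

V_out ≈ 5.79 V

The load sits in parallel with R2, giving an effective lower resistance R2' = R2·R_L/(R2+R_L) = 8.256 kΩ.
Now apply the divider: V_out = 39.1 × 0.1481 = 5.789 V.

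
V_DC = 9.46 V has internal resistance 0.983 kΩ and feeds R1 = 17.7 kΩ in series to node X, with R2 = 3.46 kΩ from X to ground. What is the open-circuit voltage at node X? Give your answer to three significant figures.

V_th ≈ 1.48 V

R1' = 0.983 + 17.7 = 18.68 kΩ (source resistance + R1).
V_th is the unloaded tap voltage: V_DC · R2/(R1'+R2) = 9.46 × 0.1563 = 1.478 V.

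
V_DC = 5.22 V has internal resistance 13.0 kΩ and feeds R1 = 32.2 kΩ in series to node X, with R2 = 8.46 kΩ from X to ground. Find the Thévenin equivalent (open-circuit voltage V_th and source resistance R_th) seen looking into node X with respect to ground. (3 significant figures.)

V_th ≈ 0.823 V, R_th ≈ 7.13 kΩ

R1' = 13.0 + 32.2 = 45.20 kΩ (source resistance + R1).
V_th is the unloaded tap voltage: V_DC · R2/(R1'+R2) = 5.22 × 0.1577 = 0.8230 V.
Zeroing V_DC shorts the top of R1' to ground, so R_th = R1' ‖ R2 = 7.126 kΩ.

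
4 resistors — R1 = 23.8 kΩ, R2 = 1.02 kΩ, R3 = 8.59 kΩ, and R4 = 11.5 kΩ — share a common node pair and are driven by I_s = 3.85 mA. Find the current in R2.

Total conductance ΣG = 1/23.8 + 1/1.02 + 1/8.59 + 1/11.5 = 1.226 (units of 1/kΩ).
By the current-divider rule, I = I_s · G_k/ΣG = 3.85 × 0.7998 = 3.079 mA.

I ≈ 3.08 mA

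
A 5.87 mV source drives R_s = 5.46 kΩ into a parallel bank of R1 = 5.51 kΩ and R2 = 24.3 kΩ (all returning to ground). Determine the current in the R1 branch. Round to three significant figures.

I ≈ 0.481 µA

Parallel bank: R_p = 1/(1/5.51 + 1/24.3) = 4.492 kΩ.
Node voltage V_A = V_in · R_p/(R_s + R_p) = 5.87 × 0.4513 = 2.649 mV.
I(R1) = V_A / R1 = 2.649/5.51 = 0.4808 µA.
(Equivalently: I_total = 0.5899 µA, then current-divider fraction G_k/ΣG = 0.8152.)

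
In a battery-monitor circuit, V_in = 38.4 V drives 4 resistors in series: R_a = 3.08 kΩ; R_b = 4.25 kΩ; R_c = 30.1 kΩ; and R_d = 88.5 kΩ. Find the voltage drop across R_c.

V ≈ 9.18 V

Total series resistance ΣR = 3.08 + 4.25 + 30.1 + 88.5 = 125.9 kΩ.
By the voltage-divider rule, V = 38.4 × 30.10/125.9 = 9.178 V.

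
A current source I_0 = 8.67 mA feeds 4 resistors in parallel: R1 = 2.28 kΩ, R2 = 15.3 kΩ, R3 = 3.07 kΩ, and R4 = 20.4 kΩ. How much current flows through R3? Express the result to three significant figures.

Total conductance ΣG = 1/2.28 + 1/15.3 + 1/3.07 + 1/20.4 = 0.8787 (units of 1/kΩ).
Current divider: I(R3) = I_0 · G_k/ΣG = 8.67 × (0.3257/0.8787) = 8.67 × 0.3707 = 3.214 mA.

I ≈ 3.21 mA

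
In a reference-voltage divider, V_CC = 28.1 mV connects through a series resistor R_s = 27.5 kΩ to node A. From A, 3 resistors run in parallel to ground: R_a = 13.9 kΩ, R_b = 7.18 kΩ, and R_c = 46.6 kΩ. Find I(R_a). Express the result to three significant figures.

Parallel bank: R_p = 1/(1/13.9 + 1/7.18 + 1/46.6) = 4.298 kΩ.
V_A = 28.1 × 4.298/31.80 = 3.798 mV.
I(R_a) = V_A / R_a = 3.798/13.9 = 0.2732 µA.

I ≈ 0.273 µA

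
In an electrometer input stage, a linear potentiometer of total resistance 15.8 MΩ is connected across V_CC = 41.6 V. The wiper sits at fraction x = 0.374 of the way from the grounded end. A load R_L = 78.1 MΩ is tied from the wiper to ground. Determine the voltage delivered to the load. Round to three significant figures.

V_out ≈ 14.9 V

The pot divides into 9.891 MΩ above the wiper and 5.909 MΩ below.
Lower segment in parallel with the load: 5.909 ‖ 78.1 = 5.494 MΩ.
V_out = 41.6 × 5.494/(9.891 + 5.494) = 14.85 V.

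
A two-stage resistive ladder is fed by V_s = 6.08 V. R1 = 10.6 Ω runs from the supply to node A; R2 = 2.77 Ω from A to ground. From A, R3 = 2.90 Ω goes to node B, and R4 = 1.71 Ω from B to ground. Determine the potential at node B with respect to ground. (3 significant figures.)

The second stage (R3 + R4 = 4.610 Ω) loads node A in parallel with R2.
Effective lower resistance at A: R2 ‖ 4.610 = 1.730 Ω.
First divider: V_A = V_s · 1.730/(10.6 + 1.730) = 0.8532 V.
Stage 2 is unloaded, so V_B = V_A · R4/(R3+R4) = 0.8532 × 1.71/4.610 = 0.3165 V.

V_B ≈ 0.316 V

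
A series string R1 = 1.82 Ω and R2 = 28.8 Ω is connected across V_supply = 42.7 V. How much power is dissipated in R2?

ΣR = 30.62 Ω → I = 42.7/30.62 = 1.395 A.
P = I²R = 1.945 × 28.8 = 56.01 W.

P ≈ 56.0 W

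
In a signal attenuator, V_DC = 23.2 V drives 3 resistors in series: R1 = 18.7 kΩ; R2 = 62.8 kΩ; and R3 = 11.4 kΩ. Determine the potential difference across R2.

V ≈ 15.7 V

Series total: ΣR = 18.7 + 62.8 + 11.4 = 92.90 kΩ.
Voltage divider: V = V_DC · (62.80 / 92.90) = 23.2 × 0.6760 = 15.68 V.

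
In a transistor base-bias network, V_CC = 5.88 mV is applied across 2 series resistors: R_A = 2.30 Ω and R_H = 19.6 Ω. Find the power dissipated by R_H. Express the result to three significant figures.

ΣR = 21.90 Ω → I = 5.88/21.90 = 0.2685 mA.
P(R_H) = I²·R_H = (0.2685)² × 19.6 = 1.413 µW.

P ≈ 1.41 µW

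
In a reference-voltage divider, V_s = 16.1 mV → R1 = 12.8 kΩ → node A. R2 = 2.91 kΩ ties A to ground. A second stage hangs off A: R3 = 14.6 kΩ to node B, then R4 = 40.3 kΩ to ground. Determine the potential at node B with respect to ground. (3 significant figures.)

V_B ≈ 2.10 mV

Node A sees R2 in parallel with the series input of stage 2, R3 + R4 = 54.90 kΩ.
R2 ‖ (R3+R4) = 2.764 kΩ.
V_A = 16.1 × 2.764/(12.8 + 2.764) = 2.859 mV.
Stage 2 is unloaded, so V_B = V_A · R4/(R3+R4) = 2.859 × 40.3/54.90 = 2.099 mV.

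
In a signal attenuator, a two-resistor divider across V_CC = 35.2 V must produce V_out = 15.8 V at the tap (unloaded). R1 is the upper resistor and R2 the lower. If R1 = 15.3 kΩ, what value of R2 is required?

The divider ratio is R2/(R1+R2) = 15.8/35.2 = 0.4489.
So R2 = R1 · V_out/(V_CC − V_out) = 15.3 × 15.8/(35.2 − 15.8) = 15.3 × 0.8144 = 12.46 kΩ.

R2 ≈ 12.5 kΩ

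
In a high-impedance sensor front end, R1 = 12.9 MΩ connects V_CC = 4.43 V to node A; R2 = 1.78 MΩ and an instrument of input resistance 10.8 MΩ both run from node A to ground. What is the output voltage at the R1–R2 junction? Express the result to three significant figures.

V_out ≈ 0.469 V

R2 ‖ R_L = (1.78 × 10.8)/(1.78 + 10.8) = 1.528 MΩ.
Then V_out = V_CC · R2'/(R1 + R2') = 4.43 × 1.528/14.43 = 0.4692 V.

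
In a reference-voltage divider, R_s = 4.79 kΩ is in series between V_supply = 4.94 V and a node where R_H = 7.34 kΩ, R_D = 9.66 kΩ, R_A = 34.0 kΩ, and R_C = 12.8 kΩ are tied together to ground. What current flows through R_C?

Equivalent of the parallel group: R_p = 2.879 kΩ.
V_A = 4.94 × 2.879/7.669 = 1.855 V.
Branch current I = V_A/R_C = 1.855/12.8 = 0.1449 mA.
(Check via current divider: I_total = 0.6441 mA; share G_k/ΣG = 0.2250 → same result.)

I ≈ 0.145 mA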